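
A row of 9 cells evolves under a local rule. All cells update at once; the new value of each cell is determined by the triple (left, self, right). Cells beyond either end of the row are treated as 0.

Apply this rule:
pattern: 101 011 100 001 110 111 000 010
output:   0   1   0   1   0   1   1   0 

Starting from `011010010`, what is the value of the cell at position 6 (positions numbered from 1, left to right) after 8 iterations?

1

110000100
100111001
001110010
111100100
111001001
110010010
100100100
001001001
position 6 holds 1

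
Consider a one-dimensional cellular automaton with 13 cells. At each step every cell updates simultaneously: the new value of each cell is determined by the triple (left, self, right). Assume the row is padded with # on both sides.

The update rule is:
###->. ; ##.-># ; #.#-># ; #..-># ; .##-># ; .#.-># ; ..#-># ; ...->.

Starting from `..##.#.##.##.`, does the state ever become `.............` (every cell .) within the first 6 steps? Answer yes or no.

yes

#############
.............
all cells are . at step 2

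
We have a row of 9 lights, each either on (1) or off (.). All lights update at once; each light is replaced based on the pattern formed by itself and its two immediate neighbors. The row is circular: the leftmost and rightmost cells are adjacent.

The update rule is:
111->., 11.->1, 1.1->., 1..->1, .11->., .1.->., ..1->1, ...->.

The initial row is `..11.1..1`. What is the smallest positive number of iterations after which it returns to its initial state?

11.1..11.
.1..11.1.
1.11.1..1
1..1..11.
.11.11.1.
1.1..1..1
1..11.11.
.11.1..1.
1.1..11.1
1..11.1..
.11.1..11
..1..11.1
11.11.1..
.1..1..11
..11.11.1
11.1..1..
.1..11.11
..11.1..1

18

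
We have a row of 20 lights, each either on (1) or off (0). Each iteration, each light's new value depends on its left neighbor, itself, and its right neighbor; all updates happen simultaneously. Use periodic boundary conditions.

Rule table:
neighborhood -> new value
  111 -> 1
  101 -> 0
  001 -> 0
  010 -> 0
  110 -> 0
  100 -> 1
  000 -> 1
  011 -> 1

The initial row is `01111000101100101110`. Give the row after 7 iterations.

iteration 1: 01110110001010001101
iteration 2: 01100101100001101000
iteration 3: 01010001011101000111
iteration 4: 00001100011000110110
iteration 5: 11101011010110100101
iteration 6: 11000010000100010001
iteration 7: 10111001110011001101

10111001110011001101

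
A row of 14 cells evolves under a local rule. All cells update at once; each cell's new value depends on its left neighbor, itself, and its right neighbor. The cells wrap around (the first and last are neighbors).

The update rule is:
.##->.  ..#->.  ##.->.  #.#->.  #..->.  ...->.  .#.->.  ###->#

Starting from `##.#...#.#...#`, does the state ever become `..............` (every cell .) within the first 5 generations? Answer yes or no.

yes

generation 1: #.............
generation 2: ..............
all cells are . at generation 2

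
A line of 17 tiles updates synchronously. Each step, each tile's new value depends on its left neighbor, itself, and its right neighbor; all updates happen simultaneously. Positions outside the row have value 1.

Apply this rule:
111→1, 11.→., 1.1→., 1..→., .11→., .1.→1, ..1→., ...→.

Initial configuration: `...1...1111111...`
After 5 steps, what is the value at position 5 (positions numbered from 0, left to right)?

...1....11111....
...1.....111.....
...1......1......
...1......1......  (fixed point — unchanged through step 5)
position 5 holds .

.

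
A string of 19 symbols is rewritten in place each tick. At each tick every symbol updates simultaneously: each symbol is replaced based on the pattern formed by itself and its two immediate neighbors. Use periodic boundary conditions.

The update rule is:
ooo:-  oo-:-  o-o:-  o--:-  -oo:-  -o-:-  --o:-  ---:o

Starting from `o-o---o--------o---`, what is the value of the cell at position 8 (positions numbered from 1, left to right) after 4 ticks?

----o---oooooo---o-
ooo---o--------o---
----o---oooooo---o-  (repeats tick 1; period 2)
tick 4: ooo---o--------o---
position 8 holds -

-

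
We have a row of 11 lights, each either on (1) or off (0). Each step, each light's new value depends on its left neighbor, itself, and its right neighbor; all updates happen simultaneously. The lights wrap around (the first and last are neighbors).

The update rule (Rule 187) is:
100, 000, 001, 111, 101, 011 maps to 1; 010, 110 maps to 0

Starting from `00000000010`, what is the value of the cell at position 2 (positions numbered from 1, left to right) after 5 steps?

1

step 1: 11111111101
step 2: 11111111011
step 3: 11111110111
step 4: 11111101111
step 5: 11111011111
position 2 holds 1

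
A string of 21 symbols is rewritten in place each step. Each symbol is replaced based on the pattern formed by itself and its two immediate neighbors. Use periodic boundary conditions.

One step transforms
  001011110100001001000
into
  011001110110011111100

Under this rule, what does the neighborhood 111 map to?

1

At position 5 the neighborhood is 111; the next row has 1 there.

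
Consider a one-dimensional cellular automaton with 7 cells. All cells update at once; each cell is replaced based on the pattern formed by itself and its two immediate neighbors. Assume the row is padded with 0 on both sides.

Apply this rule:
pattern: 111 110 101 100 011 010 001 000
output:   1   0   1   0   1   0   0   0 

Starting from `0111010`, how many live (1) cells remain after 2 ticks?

2

tick 1: 0110100
tick 2: 0101000
count of 1: 2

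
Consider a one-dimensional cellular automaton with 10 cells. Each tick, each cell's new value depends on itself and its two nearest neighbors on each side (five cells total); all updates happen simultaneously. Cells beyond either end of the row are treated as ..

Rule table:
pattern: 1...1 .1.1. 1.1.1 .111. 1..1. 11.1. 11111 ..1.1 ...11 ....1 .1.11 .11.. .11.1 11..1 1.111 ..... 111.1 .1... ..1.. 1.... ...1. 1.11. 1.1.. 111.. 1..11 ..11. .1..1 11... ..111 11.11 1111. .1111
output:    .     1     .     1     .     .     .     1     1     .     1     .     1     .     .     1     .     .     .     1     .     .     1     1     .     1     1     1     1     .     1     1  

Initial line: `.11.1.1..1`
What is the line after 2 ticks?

111..11111

tick 1: 111..111..
tick 2: 111..11111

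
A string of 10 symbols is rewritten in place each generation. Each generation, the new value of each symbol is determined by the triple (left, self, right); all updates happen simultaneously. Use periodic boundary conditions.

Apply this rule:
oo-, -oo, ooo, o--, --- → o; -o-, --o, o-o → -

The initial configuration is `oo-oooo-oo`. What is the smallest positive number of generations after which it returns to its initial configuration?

generation 1: oo-oooo-oo

1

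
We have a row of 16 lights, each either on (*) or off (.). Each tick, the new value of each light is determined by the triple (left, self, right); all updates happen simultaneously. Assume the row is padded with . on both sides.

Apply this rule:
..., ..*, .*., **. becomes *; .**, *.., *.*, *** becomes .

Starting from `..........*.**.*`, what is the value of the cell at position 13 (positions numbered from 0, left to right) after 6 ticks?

*

tick 1: ***********..*.*
tick 2: ..........*.**.*  (repeats tick 0; period 2)
tick 6: ..........*.**.*
position 13 holds *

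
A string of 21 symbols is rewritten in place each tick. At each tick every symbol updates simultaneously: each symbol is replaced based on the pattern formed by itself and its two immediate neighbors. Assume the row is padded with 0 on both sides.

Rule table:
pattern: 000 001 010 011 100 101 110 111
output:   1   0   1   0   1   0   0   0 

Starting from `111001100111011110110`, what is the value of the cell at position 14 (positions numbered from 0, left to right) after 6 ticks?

1

tick 1: 000100010000000000001
tick 2: 110111011111111111101
tick 3: 000000000000000000001
tick 4: 111111111111111111101
tick 5: 000000000000000000001  (repeats tick 3; period 2)
tick 6: 111111111111111111101
position 14 holds 1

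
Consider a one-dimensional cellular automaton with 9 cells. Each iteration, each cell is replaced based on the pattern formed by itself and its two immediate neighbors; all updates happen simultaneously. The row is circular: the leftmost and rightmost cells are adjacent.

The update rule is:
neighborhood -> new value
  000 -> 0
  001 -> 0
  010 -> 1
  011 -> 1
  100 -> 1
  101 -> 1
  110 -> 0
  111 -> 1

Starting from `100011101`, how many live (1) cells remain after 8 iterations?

iteration 1: 010011011
iteration 2: 111010110
iteration 3: 110111101
iteration 4: 101111011
iteration 5: 011110111
iteration 6: 111101110
iteration 7: 111011101
iteration 8: 110111011
count of 1: 7

7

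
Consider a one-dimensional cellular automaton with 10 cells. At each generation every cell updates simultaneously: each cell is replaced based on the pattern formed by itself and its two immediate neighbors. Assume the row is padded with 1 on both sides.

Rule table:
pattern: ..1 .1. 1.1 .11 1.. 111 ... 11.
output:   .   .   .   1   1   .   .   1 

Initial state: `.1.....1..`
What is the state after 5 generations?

..1.....1.
1..1......
11..1.....
.11..1....
.111..1...

.111..1...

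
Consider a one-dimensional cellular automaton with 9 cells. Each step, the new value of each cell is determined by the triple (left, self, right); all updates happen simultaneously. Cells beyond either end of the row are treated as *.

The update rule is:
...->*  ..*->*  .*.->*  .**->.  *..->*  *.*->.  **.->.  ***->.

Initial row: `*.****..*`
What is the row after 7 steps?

step 1: ......**.
step 2: ******...
step 3: ......***
step 4: ******...  (repeats step 2; period 2)
step 7: ......***

......***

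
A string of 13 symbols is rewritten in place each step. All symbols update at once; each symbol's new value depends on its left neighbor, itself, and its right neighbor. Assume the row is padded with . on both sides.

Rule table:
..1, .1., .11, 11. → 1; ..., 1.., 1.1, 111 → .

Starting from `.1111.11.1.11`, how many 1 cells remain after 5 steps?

11..1.11.1.11
11.11.11.1.11
11.11.11.1.11  (fixed point — unchanged through step 5)
count of 1: 9

9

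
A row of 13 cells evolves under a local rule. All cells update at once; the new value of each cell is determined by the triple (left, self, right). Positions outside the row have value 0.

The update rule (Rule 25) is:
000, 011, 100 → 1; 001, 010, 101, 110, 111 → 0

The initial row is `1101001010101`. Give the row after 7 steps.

0111110100000

step 1: 1000100000000
step 2: 0110011111111
step 3: 0101010000000
step 4: 0000001111111
step 5: 1111101000000
step 6: 1000000111111
step 7: 0111110100000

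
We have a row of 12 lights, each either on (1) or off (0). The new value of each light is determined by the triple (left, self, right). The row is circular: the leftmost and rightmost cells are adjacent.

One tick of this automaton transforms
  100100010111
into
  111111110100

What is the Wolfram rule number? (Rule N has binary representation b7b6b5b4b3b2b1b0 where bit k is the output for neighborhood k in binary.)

position 10: 111 → 0  (bit 7 = 0)
position 0: 110 → 1  (bit 6 = 1)
position 8: 101 → 0  (bit 5 = 0)
position 1: 100 → 1  (bit 4 = 1)
position 9: 011 → 1  (bit 3 = 1)
position 3: 010 → 1  (bit 2 = 1)
position 2: 001 → 1  (bit 1 = 1)
position 5: 000 → 1  (bit 0 = 1)
bits b7..b0 = 01011111 = 95

95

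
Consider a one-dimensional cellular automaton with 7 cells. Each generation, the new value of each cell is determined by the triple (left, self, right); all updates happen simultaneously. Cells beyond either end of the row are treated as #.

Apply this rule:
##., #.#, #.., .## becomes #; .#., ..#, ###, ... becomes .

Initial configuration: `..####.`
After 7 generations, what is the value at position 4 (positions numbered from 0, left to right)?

#

generation 1: #.#..##
generation 2: ##.#.#.
generation 3: .##.#.#
generation 4: ####.##
generation 5: ...###.
generation 6: #..#.##
generation 7: ##..##.
position 4 holds #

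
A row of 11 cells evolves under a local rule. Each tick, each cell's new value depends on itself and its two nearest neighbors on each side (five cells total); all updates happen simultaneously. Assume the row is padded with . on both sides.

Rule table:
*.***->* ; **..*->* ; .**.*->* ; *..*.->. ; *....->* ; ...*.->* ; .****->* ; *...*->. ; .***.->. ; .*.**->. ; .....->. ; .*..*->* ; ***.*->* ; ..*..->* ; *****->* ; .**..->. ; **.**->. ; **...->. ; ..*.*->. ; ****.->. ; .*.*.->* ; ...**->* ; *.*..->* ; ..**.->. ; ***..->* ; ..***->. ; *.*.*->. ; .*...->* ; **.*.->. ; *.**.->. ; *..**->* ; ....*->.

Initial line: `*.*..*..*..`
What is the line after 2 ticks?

.***.**.***
*..*..*.*.*

*..*..*.*.*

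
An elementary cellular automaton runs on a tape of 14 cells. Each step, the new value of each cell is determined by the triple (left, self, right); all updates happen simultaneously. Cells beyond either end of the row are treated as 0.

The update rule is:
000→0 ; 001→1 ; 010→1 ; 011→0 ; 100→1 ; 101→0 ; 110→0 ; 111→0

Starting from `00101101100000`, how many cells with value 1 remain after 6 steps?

01100000010000
10010000111000
11111001000100
00000111101110
00001000000001
00011100000011
count of 1: 5

5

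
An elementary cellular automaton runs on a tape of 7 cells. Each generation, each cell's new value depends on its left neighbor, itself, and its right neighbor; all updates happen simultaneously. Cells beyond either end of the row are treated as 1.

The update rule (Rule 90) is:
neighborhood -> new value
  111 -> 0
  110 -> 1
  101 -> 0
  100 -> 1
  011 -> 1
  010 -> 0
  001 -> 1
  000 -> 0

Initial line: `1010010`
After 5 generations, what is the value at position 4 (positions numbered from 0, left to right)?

1001100
1111111
0000000
1000001
1100011
position 4 holds 0

0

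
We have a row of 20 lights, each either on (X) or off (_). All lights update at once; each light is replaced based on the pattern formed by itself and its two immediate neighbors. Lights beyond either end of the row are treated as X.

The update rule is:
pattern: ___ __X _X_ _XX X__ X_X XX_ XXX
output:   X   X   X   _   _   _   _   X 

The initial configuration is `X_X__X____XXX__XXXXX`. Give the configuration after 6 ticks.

_XX_XXX_X_XX_____XX_

__X_XX_XXX_X__X_XXXX
_XX_____X__X_XX__XXX
____XXXXX_XX____X_XX
_XXX_XXX_____XXXX__X
__X___X__XXXX_XX__X_
_XX_XXX_X_XX_____XX_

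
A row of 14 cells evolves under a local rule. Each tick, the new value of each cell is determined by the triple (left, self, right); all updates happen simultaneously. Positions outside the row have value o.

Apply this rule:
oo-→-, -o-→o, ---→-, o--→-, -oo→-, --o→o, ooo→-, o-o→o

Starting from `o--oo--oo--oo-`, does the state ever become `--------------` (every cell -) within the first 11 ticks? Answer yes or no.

--o---o---o--o
-oo--oo--oo-o-
o---o---o--ooo
---oo--oo-o---
--o---o--oo--o
-oo--oo-o---o-
o---o--oo--ooo
---oo-o---o---
--o--oo--oo--o
-oo-o---o---o-
o--oo--oo--ooo
tick 11 is o--oo--oo--ooo, still not uniform -

no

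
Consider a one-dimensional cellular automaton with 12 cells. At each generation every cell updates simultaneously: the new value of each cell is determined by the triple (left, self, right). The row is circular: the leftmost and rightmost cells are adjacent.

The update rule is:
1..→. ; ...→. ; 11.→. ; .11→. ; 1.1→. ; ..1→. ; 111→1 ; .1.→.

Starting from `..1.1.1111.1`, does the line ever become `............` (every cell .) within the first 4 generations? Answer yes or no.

yes

generation 1: .......11...
generation 2: ............
all cells are . at generation 2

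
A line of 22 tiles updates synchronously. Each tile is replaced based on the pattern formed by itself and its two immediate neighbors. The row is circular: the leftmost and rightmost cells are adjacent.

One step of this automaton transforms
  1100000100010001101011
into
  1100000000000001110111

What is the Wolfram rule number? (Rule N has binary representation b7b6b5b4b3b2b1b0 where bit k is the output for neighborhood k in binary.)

position 0: 111 → 1  (bit 7 = 1)
position 1: 110 → 1  (bit 6 = 1)
position 17: 101 → 1  (bit 5 = 1)
position 2: 100 → 0  (bit 4 = 0)
position 15: 011 → 1  (bit 3 = 1)
position 7: 010 → 0  (bit 2 = 0)
position 6: 001 → 0  (bit 1 = 0)
position 3: 000 → 0  (bit 0 = 0)
bits b7..b0 = 11101000 = 232

232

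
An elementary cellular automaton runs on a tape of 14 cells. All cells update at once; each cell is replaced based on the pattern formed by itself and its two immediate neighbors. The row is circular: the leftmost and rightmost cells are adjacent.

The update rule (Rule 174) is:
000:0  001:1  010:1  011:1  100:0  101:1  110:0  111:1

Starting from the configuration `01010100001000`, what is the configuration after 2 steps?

11111000110001

11111100011000
11111000110001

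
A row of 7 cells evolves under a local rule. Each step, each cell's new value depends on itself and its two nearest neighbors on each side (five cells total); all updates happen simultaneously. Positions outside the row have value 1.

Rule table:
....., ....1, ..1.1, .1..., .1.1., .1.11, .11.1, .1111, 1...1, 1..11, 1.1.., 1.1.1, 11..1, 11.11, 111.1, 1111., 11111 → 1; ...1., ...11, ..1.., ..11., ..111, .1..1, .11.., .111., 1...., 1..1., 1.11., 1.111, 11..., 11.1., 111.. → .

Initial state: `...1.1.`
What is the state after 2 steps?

.1.1111
.11.111

.11.111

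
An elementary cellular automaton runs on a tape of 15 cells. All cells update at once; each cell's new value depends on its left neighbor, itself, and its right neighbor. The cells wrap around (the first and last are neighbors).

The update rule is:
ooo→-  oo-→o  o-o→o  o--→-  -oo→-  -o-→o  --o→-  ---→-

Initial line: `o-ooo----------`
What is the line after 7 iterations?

-o--o----------

iteration 1: oo--o----------
iteration 2: -o--o----------
iteration 3: -o--o----------  (fixed point — unchanged through iteration 7)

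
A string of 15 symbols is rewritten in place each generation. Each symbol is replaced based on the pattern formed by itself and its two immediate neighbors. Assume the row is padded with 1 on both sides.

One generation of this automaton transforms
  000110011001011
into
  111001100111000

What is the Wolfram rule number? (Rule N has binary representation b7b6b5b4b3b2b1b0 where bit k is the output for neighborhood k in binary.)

position 14: 111 → 0  (bit 7 = 0)
position 4: 110 → 0  (bit 6 = 0)
position 12: 101 → 0  (bit 5 = 0)
position 0: 100 → 1  (bit 4 = 1)
position 3: 011 → 0  (bit 3 = 0)
position 11: 010 → 1  (bit 2 = 1)
position 2: 001 → 1  (bit 1 = 1)
position 1: 000 → 1  (bit 0 = 1)
bits b7..b0 = 00010111 = 23

23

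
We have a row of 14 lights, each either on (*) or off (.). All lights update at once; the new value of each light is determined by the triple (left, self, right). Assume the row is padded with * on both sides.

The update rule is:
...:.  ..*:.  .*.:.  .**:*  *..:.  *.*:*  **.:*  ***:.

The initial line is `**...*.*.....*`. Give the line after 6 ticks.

*............*

tick 1: .*....*......*
tick 2: *............*
tick 3: *............*  (fixed point — unchanged through tick 6)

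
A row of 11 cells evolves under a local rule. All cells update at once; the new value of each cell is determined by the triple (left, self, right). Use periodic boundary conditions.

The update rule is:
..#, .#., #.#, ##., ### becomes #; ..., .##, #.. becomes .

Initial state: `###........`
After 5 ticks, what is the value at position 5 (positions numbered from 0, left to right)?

.

tick 1: .##.......#
tick 2: #.#......##
tick 3: ###.....#.#
tick 4: ###....###.
tick 5: .##...#.###
position 5 holds .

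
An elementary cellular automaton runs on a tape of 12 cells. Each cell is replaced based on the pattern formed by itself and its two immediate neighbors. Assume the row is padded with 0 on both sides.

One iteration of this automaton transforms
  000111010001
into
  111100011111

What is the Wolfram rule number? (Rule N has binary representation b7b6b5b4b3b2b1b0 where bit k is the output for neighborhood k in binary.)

position 4: 111 → 0  (bit 7 = 0)
position 5: 110 → 0  (bit 6 = 0)
position 6: 101 → 0  (bit 5 = 0)
position 8: 100 → 1  (bit 4 = 1)
position 3: 011 → 1  (bit 3 = 1)
position 7: 010 → 1  (bit 2 = 1)
position 2: 001 → 1  (bit 1 = 1)
position 0: 000 → 1  (bit 0 = 1)
bits b7..b0 = 00011111 = 31

31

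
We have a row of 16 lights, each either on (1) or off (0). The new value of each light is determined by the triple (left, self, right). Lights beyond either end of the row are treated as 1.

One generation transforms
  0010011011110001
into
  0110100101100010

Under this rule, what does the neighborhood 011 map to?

0

At position 5 the neighborhood is 011; the next row has 0 there.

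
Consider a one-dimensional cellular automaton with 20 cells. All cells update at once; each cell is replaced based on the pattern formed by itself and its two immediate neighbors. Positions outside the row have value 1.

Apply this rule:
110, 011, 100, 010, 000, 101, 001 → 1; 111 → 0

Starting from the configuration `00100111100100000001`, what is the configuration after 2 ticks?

11111100111111111111
00000111100000000000

00000111100000000000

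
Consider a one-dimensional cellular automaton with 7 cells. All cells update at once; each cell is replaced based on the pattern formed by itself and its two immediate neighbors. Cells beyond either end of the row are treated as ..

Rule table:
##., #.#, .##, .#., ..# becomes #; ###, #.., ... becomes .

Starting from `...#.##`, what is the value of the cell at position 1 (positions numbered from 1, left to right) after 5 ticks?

#

..#####
.##...#
###..##
#.#.###
#####.#
position 1 holds #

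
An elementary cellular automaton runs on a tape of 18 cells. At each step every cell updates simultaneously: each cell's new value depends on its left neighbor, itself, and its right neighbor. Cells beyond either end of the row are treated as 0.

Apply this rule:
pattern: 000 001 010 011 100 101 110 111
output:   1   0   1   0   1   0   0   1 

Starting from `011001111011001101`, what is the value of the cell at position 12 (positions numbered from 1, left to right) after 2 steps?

0

000100110000100001
110110001110111101
position 12 holds 0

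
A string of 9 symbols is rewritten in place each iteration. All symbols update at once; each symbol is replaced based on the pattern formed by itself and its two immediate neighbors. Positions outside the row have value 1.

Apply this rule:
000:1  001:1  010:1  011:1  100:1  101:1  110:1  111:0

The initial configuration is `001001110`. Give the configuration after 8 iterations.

000001110

111111011
000001110
111111011  (repeats iteration 1; period 2)
iteration 8: 000001110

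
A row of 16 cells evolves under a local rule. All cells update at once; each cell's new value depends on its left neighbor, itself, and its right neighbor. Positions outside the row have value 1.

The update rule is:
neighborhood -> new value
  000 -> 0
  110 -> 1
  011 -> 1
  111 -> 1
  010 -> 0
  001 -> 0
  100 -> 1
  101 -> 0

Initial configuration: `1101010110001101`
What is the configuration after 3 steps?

1111000111101101

step 1: 1100000111001101
step 2: 1110000111101101
step 3: 1111000111101101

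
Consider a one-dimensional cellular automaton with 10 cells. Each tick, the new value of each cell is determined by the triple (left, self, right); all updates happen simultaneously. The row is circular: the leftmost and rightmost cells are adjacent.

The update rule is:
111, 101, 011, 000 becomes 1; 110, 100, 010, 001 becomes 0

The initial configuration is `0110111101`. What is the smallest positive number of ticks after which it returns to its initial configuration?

10

tick 1: 1101111010
tick 2: 1011110101
tick 3: 0111101011
tick 4: 1111010110
tick 5: 1110101101
tick 6: 1101011011
tick 7: 1010110111
tick 8: 0101101111
tick 9: 1011011110
tick 10: 0110111101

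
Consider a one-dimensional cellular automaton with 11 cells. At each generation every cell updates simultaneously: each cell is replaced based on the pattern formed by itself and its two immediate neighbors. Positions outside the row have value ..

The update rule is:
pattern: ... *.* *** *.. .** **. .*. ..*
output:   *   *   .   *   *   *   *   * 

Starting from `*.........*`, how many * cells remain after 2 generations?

generation 1: ***********
generation 2: *.........*
count of *: 2

2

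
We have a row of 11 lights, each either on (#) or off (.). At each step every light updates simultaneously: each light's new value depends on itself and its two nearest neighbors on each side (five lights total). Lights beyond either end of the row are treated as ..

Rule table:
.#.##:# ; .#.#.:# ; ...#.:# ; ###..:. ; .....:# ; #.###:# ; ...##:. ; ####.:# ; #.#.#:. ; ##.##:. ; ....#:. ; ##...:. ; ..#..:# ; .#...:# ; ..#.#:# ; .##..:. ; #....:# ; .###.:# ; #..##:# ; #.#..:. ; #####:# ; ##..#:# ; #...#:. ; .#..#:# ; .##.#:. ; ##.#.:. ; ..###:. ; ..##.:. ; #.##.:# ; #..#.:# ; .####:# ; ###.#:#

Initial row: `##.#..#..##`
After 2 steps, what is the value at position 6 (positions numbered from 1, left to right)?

....#####..
##...###..#
position 6 holds #

#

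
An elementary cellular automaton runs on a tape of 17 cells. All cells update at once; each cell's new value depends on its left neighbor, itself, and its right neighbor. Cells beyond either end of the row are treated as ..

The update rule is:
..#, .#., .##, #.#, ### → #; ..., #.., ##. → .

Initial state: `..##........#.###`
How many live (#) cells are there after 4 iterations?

iteration 1: .##........#####.
iteration 2: ##........#####..
iteration 3: #........#####...
iteration 4: #.......#####....
count of #: 6

6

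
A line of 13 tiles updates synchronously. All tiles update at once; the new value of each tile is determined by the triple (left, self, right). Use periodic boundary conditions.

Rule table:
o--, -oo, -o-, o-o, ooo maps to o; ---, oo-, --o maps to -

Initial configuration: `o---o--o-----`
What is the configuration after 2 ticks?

o-o-o-oo-o---

oo--oo-oo----
o-o-o-oo-o---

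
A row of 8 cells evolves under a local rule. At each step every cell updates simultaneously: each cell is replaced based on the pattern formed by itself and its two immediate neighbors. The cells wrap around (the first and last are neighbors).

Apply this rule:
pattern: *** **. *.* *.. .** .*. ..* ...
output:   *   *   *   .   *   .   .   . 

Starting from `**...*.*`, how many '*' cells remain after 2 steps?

4

**....**
**....**
count of *: 4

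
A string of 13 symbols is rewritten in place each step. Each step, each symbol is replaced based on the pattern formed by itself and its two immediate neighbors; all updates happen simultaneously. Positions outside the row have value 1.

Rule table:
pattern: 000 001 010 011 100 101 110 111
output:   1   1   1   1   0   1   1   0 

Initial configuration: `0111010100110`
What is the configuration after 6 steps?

0101110101110

1101111101111
0111000111000
1101011101011
0111110111110
1100011100011
0101110101110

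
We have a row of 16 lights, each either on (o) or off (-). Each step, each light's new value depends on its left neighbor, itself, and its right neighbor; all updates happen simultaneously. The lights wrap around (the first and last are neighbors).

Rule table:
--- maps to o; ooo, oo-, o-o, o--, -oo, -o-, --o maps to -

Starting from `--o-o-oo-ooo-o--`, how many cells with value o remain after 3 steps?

2

o--------------o
--oooooooooooo--
o--------------o
count of o: 2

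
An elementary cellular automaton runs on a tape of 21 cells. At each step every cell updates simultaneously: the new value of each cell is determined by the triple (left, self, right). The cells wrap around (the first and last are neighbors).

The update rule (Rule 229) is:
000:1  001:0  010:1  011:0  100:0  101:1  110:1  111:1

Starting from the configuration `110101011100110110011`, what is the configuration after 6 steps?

111111101100011010001
111111110101001110100
011111111111000111100
001111111111010011101
000111111111110001111
010011111111110100111

010011111111110100111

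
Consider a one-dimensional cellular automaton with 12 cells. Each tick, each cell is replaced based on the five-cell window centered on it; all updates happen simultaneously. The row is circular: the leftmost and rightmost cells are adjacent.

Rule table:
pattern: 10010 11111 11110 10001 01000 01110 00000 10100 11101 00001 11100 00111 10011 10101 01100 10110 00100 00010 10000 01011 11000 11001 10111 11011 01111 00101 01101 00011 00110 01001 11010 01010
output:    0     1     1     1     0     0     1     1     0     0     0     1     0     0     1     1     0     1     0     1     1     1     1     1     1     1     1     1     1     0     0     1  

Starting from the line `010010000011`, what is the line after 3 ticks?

tick 1: 010000010111
tick 2: 010010111100
tick 3: 100011111011

100011111011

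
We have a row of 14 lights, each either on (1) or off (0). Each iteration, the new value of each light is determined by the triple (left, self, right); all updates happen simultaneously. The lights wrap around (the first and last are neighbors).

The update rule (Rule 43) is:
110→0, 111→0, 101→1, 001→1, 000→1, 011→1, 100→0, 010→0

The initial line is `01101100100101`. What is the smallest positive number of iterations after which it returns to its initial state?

11011001001010
10110010010101
01100100101011
11001001010110
10010010101101
00100101011011
01001010110110
10010101101100
00101011011001
01010110110010
10101101100100
01011011001001
10110110010010
01101100100101

14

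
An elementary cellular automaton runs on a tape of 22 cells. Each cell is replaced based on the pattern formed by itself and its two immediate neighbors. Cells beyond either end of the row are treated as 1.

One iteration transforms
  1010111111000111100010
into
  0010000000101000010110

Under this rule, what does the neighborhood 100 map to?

At position 10 the neighborhood is 100; the next row has 1 there.

1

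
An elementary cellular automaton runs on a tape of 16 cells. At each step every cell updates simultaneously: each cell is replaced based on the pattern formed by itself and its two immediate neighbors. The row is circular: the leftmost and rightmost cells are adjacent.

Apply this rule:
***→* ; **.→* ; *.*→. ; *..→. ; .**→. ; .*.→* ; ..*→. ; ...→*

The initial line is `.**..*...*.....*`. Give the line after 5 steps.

..*..*.*.*.*.*.*

..*..*.*.*.***.*
..*..*.*.*..**.*
..*..*.*.*...*.*
..*..*.*.*.*.*.*
..*..*.*.*.*.*.*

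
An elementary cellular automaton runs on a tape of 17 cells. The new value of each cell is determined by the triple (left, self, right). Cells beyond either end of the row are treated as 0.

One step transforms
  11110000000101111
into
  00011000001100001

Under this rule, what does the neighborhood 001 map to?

At position 10 the neighborhood is 001; the next row has 1 there.

1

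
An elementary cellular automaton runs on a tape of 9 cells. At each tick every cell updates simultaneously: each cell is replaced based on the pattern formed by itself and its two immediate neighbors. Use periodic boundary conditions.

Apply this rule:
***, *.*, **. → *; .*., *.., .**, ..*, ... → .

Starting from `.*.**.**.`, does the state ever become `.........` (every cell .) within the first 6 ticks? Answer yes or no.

yes

..*.**.*.
...*.**..
....*.*..
.....*...
.........
all cells are . at tick 5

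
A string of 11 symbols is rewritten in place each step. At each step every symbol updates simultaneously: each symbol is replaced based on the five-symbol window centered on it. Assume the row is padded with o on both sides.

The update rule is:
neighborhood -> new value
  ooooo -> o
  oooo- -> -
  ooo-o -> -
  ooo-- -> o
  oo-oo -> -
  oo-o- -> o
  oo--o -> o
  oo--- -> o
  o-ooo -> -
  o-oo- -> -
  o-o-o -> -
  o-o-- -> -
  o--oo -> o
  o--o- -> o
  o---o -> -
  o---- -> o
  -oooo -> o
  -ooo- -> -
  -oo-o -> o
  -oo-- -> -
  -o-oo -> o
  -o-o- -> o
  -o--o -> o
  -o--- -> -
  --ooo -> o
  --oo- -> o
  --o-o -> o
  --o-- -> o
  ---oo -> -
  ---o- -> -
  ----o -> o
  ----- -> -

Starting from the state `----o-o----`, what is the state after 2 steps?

ooo-oo--oo-
o-----oooo-

o-----oooo-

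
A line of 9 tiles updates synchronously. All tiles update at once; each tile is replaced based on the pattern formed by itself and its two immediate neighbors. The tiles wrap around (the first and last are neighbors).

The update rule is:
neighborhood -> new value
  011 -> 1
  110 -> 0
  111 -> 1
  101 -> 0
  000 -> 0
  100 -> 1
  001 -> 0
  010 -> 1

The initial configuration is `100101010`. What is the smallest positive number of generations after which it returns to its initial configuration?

2

generation 1: 110101010
generation 2: 100101010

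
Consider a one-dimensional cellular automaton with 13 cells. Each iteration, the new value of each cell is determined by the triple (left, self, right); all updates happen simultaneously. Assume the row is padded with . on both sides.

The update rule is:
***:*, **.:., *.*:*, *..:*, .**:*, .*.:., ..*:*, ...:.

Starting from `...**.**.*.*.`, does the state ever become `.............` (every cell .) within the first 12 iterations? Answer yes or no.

..**.**.*.*.*
.**.**.*.*.*.
**.**.*.*.*.*
*.**.*.*.*.*.
.**.*.*.*.*.*
**.*.*.*.*.*.
*.*.*.*.*.*.*
.*.*.*.*.*.*.
*.*.*.*.*.*.*  (repeats iteration 7; period 2)
iteration 12: .*.*.*.*.*.*.
iteration 12 is .*.*.*.*.*.*., still not uniform .

no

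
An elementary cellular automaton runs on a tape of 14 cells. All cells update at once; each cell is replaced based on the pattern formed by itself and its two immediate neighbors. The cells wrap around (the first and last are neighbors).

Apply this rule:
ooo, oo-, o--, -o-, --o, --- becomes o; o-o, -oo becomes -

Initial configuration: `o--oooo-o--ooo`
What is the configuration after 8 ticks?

ooo-ooo-ooo-oo
ooo--oo--oo--o
ooooo-ooo-ooo-
-oooo--oo--oo-
o-ooooo-ooo-oo
o--oooo--oo--o
ooo-ooooo-ooo-
-oo--oooo--oo-

-oo--oooo--oo-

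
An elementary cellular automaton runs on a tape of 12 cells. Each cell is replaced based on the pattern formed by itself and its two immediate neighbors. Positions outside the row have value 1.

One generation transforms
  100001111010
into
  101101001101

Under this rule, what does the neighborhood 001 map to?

At position 4 the neighborhood is 001; the next row has 0 there.

0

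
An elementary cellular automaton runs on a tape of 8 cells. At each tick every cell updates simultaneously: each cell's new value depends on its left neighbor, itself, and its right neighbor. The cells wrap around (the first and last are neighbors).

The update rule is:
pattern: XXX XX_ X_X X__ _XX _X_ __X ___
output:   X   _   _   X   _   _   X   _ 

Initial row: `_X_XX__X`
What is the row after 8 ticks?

____X__X

_____XX_
____X__X
X__X_XX_
_XX_____
X__X____
_XX_X__X
_____XX_  (repeats tick 1; period 6)
tick 8: ____X__X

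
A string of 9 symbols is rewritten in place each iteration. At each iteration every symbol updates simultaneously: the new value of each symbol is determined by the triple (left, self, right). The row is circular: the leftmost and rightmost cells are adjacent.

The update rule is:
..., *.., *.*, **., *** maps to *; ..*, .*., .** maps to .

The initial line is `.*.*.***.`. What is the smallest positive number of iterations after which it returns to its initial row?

9

..*.*.***
*..*.*.**
**..*.*.*
***..*.*.
.***..*.*
*.***..*.
.*.***..*
*.*.***..
.*.*.***.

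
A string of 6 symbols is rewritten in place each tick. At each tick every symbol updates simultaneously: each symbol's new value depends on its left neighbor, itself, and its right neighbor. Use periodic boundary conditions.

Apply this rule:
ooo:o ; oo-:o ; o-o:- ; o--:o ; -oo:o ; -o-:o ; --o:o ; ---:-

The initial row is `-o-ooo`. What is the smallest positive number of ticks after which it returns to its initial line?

1

tick 1: -o-ooo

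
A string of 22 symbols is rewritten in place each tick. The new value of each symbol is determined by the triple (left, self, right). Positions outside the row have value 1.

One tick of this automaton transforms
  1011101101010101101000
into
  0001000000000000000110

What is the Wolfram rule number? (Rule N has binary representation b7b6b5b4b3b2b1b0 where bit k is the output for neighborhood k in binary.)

145

position 3: 111 → 1  (bit 7 = 1)
position 0: 110 → 0  (bit 6 = 0)
position 1: 101 → 0  (bit 5 = 0)
position 19: 100 → 1  (bit 4 = 1)
position 2: 011 → 0  (bit 3 = 0)
position 9: 010 → 0  (bit 2 = 0)
position 21: 001 → 0  (bit 1 = 0)
position 20: 000 → 1  (bit 0 = 1)
bits b7..b0 = 10010001 = 145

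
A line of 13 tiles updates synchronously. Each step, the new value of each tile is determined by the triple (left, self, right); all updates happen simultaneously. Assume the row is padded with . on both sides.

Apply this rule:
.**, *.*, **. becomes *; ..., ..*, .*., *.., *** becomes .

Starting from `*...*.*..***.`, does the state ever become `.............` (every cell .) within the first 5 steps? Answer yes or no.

yes

.....*...*.*.
..........*..
.............
all cells are . at step 3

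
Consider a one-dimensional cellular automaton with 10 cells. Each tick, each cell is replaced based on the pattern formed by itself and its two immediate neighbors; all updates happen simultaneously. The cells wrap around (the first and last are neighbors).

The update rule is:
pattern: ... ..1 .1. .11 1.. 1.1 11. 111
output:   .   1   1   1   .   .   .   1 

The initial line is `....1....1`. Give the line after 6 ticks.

...11...11

tick 1: ...11...11
tick 2: ..11...11.
tick 3: .11...11..
tick 4: 11...11...
tick 5: 1...11...1
tick 6: ...11...11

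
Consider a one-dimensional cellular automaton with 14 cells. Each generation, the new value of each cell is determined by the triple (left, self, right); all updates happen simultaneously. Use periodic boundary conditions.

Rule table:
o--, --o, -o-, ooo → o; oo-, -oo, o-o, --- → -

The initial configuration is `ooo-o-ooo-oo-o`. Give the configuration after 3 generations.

oo--o--o------
--ooooooo----o
oo-ooooo-o--oo

oo-ooooo-o--oo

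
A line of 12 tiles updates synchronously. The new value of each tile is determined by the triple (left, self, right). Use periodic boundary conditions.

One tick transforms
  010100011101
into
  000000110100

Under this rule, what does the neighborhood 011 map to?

1

At position 7 the neighborhood is 011; the next row has 1 there.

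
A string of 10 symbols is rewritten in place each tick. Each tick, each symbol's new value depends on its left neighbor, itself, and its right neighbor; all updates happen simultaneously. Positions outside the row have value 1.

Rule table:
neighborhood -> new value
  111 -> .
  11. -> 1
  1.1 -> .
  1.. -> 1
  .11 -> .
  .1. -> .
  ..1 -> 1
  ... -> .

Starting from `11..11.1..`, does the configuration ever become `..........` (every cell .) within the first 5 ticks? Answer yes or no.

no

.111.1..11
...1..11..
1.1.11.111
1....1....
11..1.1..1
tick 5 is 11..1.1..1, still not uniform .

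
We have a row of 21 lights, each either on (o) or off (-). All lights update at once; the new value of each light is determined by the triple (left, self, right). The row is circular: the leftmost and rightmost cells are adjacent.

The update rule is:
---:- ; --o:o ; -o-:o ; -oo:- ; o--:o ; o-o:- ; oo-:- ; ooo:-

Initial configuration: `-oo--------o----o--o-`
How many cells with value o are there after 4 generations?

12

o--o------ooo--oooooo
-oooo----o---oo------
o----o--ooo-o--o-----
oo--oooo----ooooo---o
count of o: 12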